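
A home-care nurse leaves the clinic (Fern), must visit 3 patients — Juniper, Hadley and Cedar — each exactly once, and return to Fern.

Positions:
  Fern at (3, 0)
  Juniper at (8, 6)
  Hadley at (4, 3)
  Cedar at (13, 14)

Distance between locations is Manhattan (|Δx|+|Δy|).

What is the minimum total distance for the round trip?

Shortest round trip = 48.

With 3 stops there are 3!/2 = 3 distinct round trips (a route and its reverse cost the same).
Fern-Juniper-Hadley-Cedar-Fern: 11+7+20+24 = 62
Fern-Juniper-Cedar-Hadley-Fern: 11+13+20+4 = 48
Fern-Hadley-Juniper-Cedar-Fern: 4+7+13+24 = 48
The minimum is 48.
One optimal route: Fern → Juniper → Cedar → Hadley → Fern (or its reverse).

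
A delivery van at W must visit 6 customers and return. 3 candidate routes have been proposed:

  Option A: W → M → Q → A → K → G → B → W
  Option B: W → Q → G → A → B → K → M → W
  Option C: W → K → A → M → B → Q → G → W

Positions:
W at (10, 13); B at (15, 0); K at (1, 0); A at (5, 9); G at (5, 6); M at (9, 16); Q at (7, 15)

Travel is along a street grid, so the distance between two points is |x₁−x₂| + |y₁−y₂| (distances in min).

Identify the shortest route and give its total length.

Option A: 4 + 3 + 8 + 13 + 10 + 16 + 18 = 72
Option B: 5 + 11 + 3 + 19 + 14 + 24 + 4 = 80
Option C: 22 + 13 + 11 + 22 + 23 + 11 + 12 = 114

72 min — Option A is the shortest.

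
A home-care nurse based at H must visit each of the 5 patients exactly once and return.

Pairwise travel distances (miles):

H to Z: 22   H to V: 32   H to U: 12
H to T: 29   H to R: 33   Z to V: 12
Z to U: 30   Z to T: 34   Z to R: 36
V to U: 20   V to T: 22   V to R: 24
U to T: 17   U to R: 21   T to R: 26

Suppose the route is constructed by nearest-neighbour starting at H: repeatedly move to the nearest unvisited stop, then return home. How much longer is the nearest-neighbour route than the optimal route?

H: U=12, Z=22, T=29, V=32, R=33 ⇒ U
U: T=17, V=20, R=21, Z=30 ⇒ T
T: V=22, R=26, Z=34 ⇒ V
V: Z=12, R=24 ⇒ Z
Z: R=36 ⇒ R
NN route H → U → T → V → Z → R → H costs 132.
Optimal: H → Z → V → R → T → U → H costs 113 (by enumerating all 60 distinct tours).
Excess = 132 − 113 = 19.

The nearest-neighbour route is 19 miles longer than optimal.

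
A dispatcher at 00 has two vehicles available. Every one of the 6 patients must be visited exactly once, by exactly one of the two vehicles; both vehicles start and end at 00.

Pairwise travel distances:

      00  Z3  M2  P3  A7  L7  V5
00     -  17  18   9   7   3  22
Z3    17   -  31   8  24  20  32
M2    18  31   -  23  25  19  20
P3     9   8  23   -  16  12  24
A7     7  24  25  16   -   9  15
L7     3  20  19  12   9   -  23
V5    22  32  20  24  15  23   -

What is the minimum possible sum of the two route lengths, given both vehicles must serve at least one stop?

Try each way of splitting the stops between the two vehicles (each non-empty) and, for each split, find the best tour for each vehicle:
  {Z3} + {M2, P3, A7, L7, V5}: 34 + 79 = 113
  {M2} + {Z3, P3, A7, L7, V5}: 36 + 76 = 112
  {Z3, M2} + {P3, A7, L7, V5}: 66 + 60 = 126
  {P3} + {Z3, M2, A7, L7, V5}: 18 + 95 = 113
  {Z3, P3} + {M2, A7, L7, V5}: 34 + 64 = 98
  {M2, P3} + {Z3, A7, L7, V5}: 50 + 76 = 126
  … (31 splits in total)
  {L7} + {Z3, M2, P3, A7, V5}: 6 + 90 = 96  ← best
Best: vehicle 1 00 → L7 → 00 = 6; vehicle 2 00 → Z3 → P3 → M2 → V5 → A7 → 00 = 90; combined 96.

96 — the smallest possible combined total.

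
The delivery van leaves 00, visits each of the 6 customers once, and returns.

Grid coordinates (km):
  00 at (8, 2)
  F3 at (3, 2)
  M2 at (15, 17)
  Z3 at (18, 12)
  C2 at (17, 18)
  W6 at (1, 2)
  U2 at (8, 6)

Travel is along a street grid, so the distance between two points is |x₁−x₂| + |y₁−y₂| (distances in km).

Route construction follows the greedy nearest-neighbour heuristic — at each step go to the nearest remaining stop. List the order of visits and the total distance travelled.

At 00 the remaining stops are U2 4, F3 5, W6 7, Z3 20, M2 22, C2 25; go to U2.
At U2 the remaining stops are F3 9, W6 11, Z3 16, M2 18, C2 21; go to F3.
At F3 the remaining stops are W6 2, Z3 25, M2 27, C2 30; go to W6.
At W6 the remaining stops are Z3 27, M2 29, C2 32; go to Z3.
At Z3 the remaining stops are C2 7, M2 8; go to C2.
At C2 the remaining stops are M2 3; go to M2.
Return M2→00: 22.
Total = 4 + 9 + 2 + 27 + 7 + 3 + 22 = 74.

74 km along 00 → U2 → F3 → W6 → Z3 → C2 → M2 → 00.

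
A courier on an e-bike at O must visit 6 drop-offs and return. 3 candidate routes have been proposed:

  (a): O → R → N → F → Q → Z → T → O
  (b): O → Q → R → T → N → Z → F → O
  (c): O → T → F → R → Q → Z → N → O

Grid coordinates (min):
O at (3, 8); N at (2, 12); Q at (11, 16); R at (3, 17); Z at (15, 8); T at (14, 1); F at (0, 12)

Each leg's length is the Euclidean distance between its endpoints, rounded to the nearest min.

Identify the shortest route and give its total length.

Shortest is (a), total 57 min.

(a): 9 + 5 + 2 + 12 + 9 + 7 + 13 = 57
(b): 11 + 8 + 19 + 16 + 14 + 16 + 5 = 89
(c): 13 + 18 + 6 + 8 + 9 + 14 + 4 = 72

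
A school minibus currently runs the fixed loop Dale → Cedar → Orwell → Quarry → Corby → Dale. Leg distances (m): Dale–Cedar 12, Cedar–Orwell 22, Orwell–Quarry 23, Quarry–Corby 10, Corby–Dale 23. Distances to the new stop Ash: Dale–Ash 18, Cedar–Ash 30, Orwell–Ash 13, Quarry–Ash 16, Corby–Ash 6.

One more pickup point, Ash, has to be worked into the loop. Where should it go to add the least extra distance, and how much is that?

+1 m — insert Ash between Corby and Dale.

Insertion cost between consecutive stops i–j is d(i,Ash) + d(Ash,j) − d(i,j):
  between Dale and Cedar: 18 + 30 − 12 = 36
  between Cedar and Orwell: 30 + 13 − 22 = 21
  between Orwell and Quarry: 13 + 16 − 23 = 6
  between Quarry and Corby: 16 + 6 − 10 = 12
  between Corby and Dale: 6 + 18 − 23 = 1
Cheapest insertion is between Corby and Dale, adding 1.
New total = 90 + 1 = 91.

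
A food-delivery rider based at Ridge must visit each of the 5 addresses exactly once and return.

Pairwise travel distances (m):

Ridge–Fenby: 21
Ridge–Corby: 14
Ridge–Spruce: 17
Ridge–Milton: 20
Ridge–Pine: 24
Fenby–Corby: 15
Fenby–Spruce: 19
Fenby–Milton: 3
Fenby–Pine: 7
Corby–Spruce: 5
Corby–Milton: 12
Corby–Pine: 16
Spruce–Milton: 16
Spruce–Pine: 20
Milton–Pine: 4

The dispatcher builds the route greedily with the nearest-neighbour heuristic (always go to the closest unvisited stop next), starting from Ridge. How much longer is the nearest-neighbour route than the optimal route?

The nearest-neighbour route is 3 m longer than optimal.

From Ridge: Corby=14, Spruce=17, Milton=20, Fenby=21, Pine=24 → choose Corby (14).
From Corby: Spruce=5, Milton=12, Fenby=15, Pine=16 → choose Spruce (5).
From Spruce: Milton=16, Fenby=19, Pine=20 → choose Milton (16).
From Milton: Fenby=3, Pine=4 → choose Fenby (3).
From Fenby: Pine=7 → choose Pine (7).
NN route Ridge → Corby → Spruce → Milton → Fenby → Pine → Ridge costs 69.
Optimal: Ridge → Fenby → Milton → Pine → Corby → Spruce → Ridge costs 66 (by enumerating all 60 distinct tours).
Excess = 69 − 66 = 3.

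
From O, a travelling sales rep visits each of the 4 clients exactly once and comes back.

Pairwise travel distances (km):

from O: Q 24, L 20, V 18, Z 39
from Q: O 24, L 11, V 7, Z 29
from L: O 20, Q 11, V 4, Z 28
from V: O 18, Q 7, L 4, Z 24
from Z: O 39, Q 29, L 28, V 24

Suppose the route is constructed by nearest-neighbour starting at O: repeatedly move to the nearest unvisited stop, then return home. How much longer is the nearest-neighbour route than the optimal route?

The nearest-neighbour route is 2 km longer than optimal.

O: V=18, L=20, Q=24, Z=39 ⇒ V
V: L=4, Q=7, Z=24 ⇒ L
L: Q=11, Z=28 ⇒ Q
Q: Z=29 ⇒ Z
NN route O → V → L → Q → Z → O costs 101.
Optimal: O → L → V → Q → Z → O costs 99 (by enumerating all 12 distinct tours).
Excess = 101 − 99 = 2.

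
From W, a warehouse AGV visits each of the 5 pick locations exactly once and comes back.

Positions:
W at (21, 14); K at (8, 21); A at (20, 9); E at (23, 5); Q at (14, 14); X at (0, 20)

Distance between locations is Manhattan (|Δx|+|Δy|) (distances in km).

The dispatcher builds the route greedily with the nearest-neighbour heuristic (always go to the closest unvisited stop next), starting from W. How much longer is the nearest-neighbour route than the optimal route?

Excess over optimum: 2 km.

From W: A=6, Q=7, E=11, K=20, X=27 → choose A (6).
From A: E=7, Q=11, K=24, X=31 → choose E (7).
From E: Q=18, K=31, X=38 → choose Q (18).
From Q: K=13, X=20 → choose K (13).
From K: X=9 → choose X (9).
NN route W → A → E → Q → K → X → W costs 80.
Optimal: W → K → X → Q → A → E → W costs 78 (by enumerating all 60 distinct tours).
Excess = 80 − 78 = 2.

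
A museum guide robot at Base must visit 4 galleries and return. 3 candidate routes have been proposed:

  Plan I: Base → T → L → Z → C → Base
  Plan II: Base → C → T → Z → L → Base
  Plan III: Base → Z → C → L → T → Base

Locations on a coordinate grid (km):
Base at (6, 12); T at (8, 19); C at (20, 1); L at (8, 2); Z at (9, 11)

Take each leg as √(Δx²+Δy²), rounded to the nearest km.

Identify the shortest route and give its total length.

Plan I: 7 + 17 + 9 + 15 + 18 = 66
Plan II: 18 + 22 + 8 + 9 + 10 = 67
Plan III: 3 + 15 + 12 + 17 + 7 = 54

Shortest is Plan III, total 54 km.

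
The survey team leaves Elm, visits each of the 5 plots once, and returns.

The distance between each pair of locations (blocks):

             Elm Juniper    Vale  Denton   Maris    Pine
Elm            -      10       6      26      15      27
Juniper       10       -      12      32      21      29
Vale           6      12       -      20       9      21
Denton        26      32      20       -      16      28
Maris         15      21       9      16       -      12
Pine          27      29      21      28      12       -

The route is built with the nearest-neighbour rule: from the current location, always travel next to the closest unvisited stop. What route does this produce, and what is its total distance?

From Elm: distances to unvisited — Vale=6, Juniper=10, Maris=15, Denton=26, Pine=27. Nearest is Vale (6).
From Vale: distances to unvisited — Maris=9, Juniper=12, Denton=20, Pine=21. Nearest is Maris (9).
From Maris: distances to unvisited — Pine=12, Denton=16, Juniper=21. Nearest is Pine (12).
From Pine: distances to unvisited — Denton=28, Juniper=29. Nearest is Denton (28).
From Denton: distances to unvisited — Juniper=32. Nearest is Juniper (32).
Return Juniper→Elm: 10.
Total = 6 + 9 + 12 + 28 + 32 + 10 = 97.

Total distance 97 blocks via the nearest-neighbour route Elm → Vale → Maris → Pine → Denton → Juniper → Elm.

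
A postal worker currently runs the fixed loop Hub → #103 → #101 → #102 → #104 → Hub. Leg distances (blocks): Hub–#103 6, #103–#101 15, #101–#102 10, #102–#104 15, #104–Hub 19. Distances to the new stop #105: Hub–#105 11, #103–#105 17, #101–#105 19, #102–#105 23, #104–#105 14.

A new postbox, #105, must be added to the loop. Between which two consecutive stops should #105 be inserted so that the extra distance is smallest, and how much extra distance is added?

+6 blocks — insert #105 between #104 and Hub.

Insertion cost between consecutive stops i–j is d(i,#105) + d(#105,j) − d(i,j):
  between Hub and #103: 11 + 17 − 6 = 22
  between #103 and #101: 17 + 19 − 15 = 21
  between #101 and #102: 19 + 23 − 10 = 32
  between #102 and #104: 23 + 14 − 15 = 22
  between #104 and Hub: 14 + 11 − 19 = 6
Cheapest insertion is between #104 and Hub, adding 6.
New total = 65 + 6 = 71.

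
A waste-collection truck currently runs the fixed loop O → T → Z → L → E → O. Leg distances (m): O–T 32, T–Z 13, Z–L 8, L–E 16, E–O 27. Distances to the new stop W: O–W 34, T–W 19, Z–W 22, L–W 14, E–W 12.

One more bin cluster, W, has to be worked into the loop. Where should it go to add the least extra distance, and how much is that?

Insertion cost between consecutive stops i–j is d(i,W) + d(W,j) − d(i,j):
  between O and T: 34 + 19 − 32 = 21
  between T and Z: 19 + 22 − 13 = 28
  between Z and L: 22 + 14 − 8 = 28
  between L and E: 14 + 12 − 16 = 10
  between E and O: 12 + 34 − 27 = 19
Cheapest insertion is between L and E, adding 10.
New total = 96 + 10 = 106.

Adding 10 m by placing W on the L–E leg.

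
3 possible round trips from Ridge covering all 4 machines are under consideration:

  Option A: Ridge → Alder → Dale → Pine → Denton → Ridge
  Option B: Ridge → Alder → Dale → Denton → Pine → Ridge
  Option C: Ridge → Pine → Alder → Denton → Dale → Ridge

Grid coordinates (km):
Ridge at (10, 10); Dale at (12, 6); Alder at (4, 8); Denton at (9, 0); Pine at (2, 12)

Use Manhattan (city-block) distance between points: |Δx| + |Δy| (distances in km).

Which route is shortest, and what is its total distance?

Option A: 8 + 10 + 16 + 19 + 11 = 64
Option B: 8 + 10 + 9 + 19 + 10 = 56
Option C: 10 + 6 + 13 + 9 + 6 = 44

Shortest is Option C, total 44 km.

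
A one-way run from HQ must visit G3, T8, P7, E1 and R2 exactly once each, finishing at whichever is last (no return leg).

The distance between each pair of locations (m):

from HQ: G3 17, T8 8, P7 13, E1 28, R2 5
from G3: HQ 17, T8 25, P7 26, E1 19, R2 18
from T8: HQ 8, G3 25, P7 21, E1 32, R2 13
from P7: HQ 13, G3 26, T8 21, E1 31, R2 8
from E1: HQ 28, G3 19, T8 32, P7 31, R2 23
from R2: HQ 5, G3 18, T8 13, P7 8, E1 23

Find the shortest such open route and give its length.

There are 5! = 120 possible orderings.
HQ→G3→T8→P7→E1→R2: 17+25+21+31+23 = 117
HQ→G3→T8→P7→R2→E1: 17+25+21+8+23 = 94
HQ→G3→T8→E1→P7→R2: 17+25+32+31+8 = 113
HQ→G3→T8→E1→R2→P7: 17+25+32+23+8 = 105
HQ→G3→T8→R2→P7→E1: 17+25+13+8+31 = 94
HQ→G3→T8→R2→E1→P7: 17+25+13+23+31 = 109
HQ→G3→P7→T8→E1→R2: 17+26+21+32+23 = 119
HQ→G3→P7→T8→R2→E1: 17+26+21+13+23 = 100
HQ→G3→P7→E1→T8→R2: 17+26+31+32+13 = 119
HQ→G3→P7→E1→R2→T8: 17+26+31+23+13 = 110
HQ→G3→P7→R2→T8→E1: 17+26+8+13+32 = 96
HQ→G3→P7→R2→E1→T8: 17+26+8+23+32 = 106
HQ→G3→E1→T8→P7→R2: 17+19+32+21+8 = 97
HQ→G3→E1→T8→R2→P7: 17+19+32+13+8 = 89
… (106 more)
HQ→T8→P7→R2→G3→E1: 8+21+8+18+19 = 74  ← best
The minimum is 74.
One shortest path: HQ → T8 → P7 → R2 → G3 → E1.

Shortest open route: 74 m.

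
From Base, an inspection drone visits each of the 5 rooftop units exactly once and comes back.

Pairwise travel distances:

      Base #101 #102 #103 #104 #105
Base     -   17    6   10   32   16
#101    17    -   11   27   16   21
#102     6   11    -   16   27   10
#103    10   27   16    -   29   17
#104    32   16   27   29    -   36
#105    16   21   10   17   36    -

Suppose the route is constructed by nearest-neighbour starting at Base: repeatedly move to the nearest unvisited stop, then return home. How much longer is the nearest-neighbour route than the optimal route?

Base: #102=6, #103=10, #105=16, #101=17, #104=32 ⇒ #102
#102: #105=10, #101=11, #103=16, #104=27 ⇒ #105
#105: #103=17, #101=21, #104=36 ⇒ #103
#103: #101=27, #104=29 ⇒ #101
#101: #104=16 ⇒ #104
NN route Base → #102 → #105 → #103 → #101 → #104 → Base costs 108.
Optimal: Base → #102 → #105 → #101 → #104 → #103 → Base costs 92 (by enumerating all 60 distinct tours).
Excess = 108 − 92 = 16.

The nearest-neighbour route is 16 longer than optimal.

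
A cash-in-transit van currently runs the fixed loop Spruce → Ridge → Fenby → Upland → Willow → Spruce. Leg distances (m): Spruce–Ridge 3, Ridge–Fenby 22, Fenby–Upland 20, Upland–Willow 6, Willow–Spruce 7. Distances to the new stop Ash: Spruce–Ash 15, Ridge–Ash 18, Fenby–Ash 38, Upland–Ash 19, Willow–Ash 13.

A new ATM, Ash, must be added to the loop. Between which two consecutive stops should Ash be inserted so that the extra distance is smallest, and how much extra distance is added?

Insertion cost between consecutive stops i–j is d(i,Ash) + d(Ash,j) − d(i,j):
  between Spruce and Ridge: 15 + 18 − 3 = 30
  between Ridge and Fenby: 18 + 38 − 22 = 34
  between Fenby and Upland: 38 + 19 − 20 = 37
  between Upland and Willow: 19 + 13 − 6 = 26
  between Willow and Spruce: 13 + 15 − 7 = 21
Cheapest insertion is between Willow and Spruce, adding 21.
New total = 58 + 21 = 79.

+21 m — insert Ash between Willow and Spruce.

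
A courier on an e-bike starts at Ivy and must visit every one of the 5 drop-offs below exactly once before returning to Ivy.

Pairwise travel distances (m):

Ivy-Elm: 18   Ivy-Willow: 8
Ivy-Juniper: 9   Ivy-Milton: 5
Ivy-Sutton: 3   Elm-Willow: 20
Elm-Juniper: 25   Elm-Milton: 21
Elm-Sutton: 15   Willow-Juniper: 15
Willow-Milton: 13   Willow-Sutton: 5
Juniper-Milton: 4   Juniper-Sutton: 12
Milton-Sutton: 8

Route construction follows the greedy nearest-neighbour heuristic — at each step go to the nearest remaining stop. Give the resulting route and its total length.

Nearest-neighbour total = 68 m; route Ivy → Sutton → Willow → Milton → Juniper → Elm → Ivy.

At Ivy the remaining stops are Sutton 3, Milton 5, Willow 8, Juniper 9, Elm 18; go to Sutton.
At Sutton the remaining stops are Willow 5, Milton 8, Juniper 12, Elm 15; go to Willow.
At Willow the remaining stops are Milton 13, Juniper 15, Elm 20; go to Milton.
At Milton the remaining stops are Juniper 4, Elm 21; go to Juniper.
At Juniper the remaining stops are Elm 25; go to Elm.
Return Elm→Ivy: 18.
Total = 3 + 5 + 13 + 4 + 25 + 18 = 68.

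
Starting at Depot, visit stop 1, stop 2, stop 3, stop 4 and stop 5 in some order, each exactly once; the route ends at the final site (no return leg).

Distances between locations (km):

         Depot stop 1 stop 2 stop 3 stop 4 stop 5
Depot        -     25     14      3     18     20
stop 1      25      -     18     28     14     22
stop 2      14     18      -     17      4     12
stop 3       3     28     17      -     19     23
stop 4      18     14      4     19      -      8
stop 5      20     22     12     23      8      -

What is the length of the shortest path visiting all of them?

There are 5! = 120 possible orderings.
Depot→stop 1→stop 2→stop 3→stop 4→stop 5: 25+18+17+19+8 = 87
Depot→stop 1→stop 2→stop 3→stop 5→stop 4: 25+18+17+23+8 = 91
Depot→stop 1→stop 2→stop 4→stop 3→stop 5: 25+18+4+19+23 = 89
Depot→stop 1→stop 2→stop 4→stop 5→stop 3: 25+18+4+8+23 = 78
Depot→stop 1→stop 2→stop 5→stop 3→stop 4: 25+18+12+23+19 = 97
Depot→stop 1→stop 2→stop 5→stop 4→stop 3: 25+18+12+8+19 = 82
Depot→stop 1→stop 3→stop 2→stop 4→stop 5: 25+28+17+4+8 = 82
Depot→stop 1→stop 3→stop 2→stop 5→stop 4: 25+28+17+12+8 = 90
Depot→stop 1→stop 3→stop 4→stop 2→stop 5: 25+28+19+4+12 = 88
Depot→stop 1→stop 3→stop 4→stop 5→stop 2: 25+28+19+8+12 = 92
Depot→stop 1→stop 3→stop 5→stop 2→stop 4: 25+28+23+12+4 = 92
Depot→stop 1→stop 3→stop 5→stop 4→stop 2: 25+28+23+8+4 = 88
Depot→stop 1→stop 4→stop 2→stop 3→stop 5: 25+14+4+17+23 = 83
Depot→stop 1→stop 4→stop 2→stop 5→stop 3: 25+14+4+12+23 = 78
… (106 more)
Depot→stop 3→stop 2→stop 4→stop 5→stop 1: 3+17+4+8+22 = 54  ← best
The minimum is 54.
One shortest path: Depot → stop 3 → stop 2 → stop 4 → stop 5 → stop 1.

54 km — the minimum one-way total.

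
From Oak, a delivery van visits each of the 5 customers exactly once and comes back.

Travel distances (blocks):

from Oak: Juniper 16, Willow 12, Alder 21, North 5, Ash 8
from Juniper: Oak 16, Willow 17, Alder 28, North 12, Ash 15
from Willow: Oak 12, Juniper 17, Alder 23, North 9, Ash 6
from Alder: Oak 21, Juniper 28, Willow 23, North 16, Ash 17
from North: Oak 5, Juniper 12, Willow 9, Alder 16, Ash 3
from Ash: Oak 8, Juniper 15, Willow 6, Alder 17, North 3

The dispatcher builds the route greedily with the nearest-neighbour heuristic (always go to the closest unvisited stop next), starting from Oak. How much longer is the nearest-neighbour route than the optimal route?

3 blocks longer than the optimal tour.

From Oak: North=5, Ash=8, Willow=12, Juniper=16, Alder=21 → choose North (5).
From North: Ash=3, Willow=9, Juniper=12, Alder=16 → choose Ash (3).
From Ash: Willow=6, Juniper=15, Alder=17 → choose Willow (6).
From Willow: Juniper=17, Alder=23 → choose Juniper (17).
From Juniper: Alder=28 → choose Alder (28).
NN route Oak → North → Ash → Willow → Juniper → Alder → Oak costs 80.
Optimal: Oak → Juniper → Willow → Ash → Alder → North → Oak costs 77 (by enumerating all 60 distinct tours).
Excess = 80 − 77 = 3.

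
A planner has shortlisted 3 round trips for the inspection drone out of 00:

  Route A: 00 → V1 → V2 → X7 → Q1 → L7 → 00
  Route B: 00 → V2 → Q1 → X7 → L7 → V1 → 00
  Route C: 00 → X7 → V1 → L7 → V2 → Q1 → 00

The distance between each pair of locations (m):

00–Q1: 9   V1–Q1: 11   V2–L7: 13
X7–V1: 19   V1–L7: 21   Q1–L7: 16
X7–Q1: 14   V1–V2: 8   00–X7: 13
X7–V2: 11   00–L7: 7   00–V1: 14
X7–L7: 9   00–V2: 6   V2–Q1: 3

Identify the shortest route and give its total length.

Route A: 14 + 8 + 11 + 14 + 16 + 7 = 70
Route B: 6 + 3 + 14 + 9 + 21 + 14 = 67
Route C: 13 + 19 + 21 + 13 + 3 + 9 = 78

Shortest is Route B, total 67 m.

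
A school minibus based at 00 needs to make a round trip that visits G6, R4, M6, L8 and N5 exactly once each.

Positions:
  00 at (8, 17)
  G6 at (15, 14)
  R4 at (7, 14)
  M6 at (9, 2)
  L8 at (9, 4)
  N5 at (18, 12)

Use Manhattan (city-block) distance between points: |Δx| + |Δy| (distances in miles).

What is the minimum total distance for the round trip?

Minimum total distance: 52 miles.

00 - G6 - R4 - M6 - L8 - N5 - 00: 10+8+14+2+17+15 = 66
00 - G6 - R4 - M6 - N5 - L8 - 00: 10+8+14+19+17+14 = 82
00 - G6 - R4 - L8 - M6 - N5 - 00: 10+8+12+2+19+15 = 66
00 - G6 - R4 - L8 - N5 - M6 - 00: 10+8+12+17+19+16 = 82
00 - G6 - R4 - N5 - M6 - L8 - 00: 10+8+13+19+2+14 = 66
00 - G6 - R4 - N5 - L8 - M6 - 00: 10+8+13+17+2+16 = 66
00 - G6 - M6 - R4 - L8 - N5 - 00: 10+18+14+12+17+15 = 86
00 - G6 - M6 - R4 - N5 - L8 - 00: 10+18+14+13+17+14 = 86
00 - G6 - M6 - L8 - R4 - N5 - 00: 10+18+2+12+13+15 = 70
00 - G6 - M6 - L8 - N5 - R4 - 00: 10+18+2+17+13+4 = 64
00 - G6 - M6 - N5 - R4 - L8 - 00: 10+18+19+13+12+14 = 86
00 - G6 - M6 - N5 - L8 - R4 - 00: 10+18+19+17+12+4 = 80
00 - G6 - L8 - R4 - M6 - N5 - 00: 10+16+12+14+19+15 = 86
00 - G6 - L8 - R4 - N5 - M6 - 00: 10+16+12+13+19+16 = 86
… (46 more)
00 - G6 - N5 - M6 - L8 - R4 - 00: 10+5+19+2+12+4 = 52  ← best
The minimum is 52.
One optimal route: 00 → G6 → N5 → M6 → L8 → R4 → 00 (or its reverse).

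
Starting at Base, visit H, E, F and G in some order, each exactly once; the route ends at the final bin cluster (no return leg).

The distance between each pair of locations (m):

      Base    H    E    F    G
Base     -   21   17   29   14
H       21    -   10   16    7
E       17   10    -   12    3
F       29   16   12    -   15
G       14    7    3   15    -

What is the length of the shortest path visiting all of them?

43 m — the minimum one-way total.

There are 4! = 24 possible orderings.
Base - H - E - F - G: 21+10+12+15 = 58
Base - H - E - G - F: 21+10+3+15 = 49
Base - H - F - E - G: 21+16+12+3 = 52
Base - H - F - G - E: 21+16+15+3 = 55
Base - H - G - E - F: 21+7+3+12 = 43
Base - H - G - F - E: 21+7+15+12 = 55
Base - E - H - F - G: 17+10+16+15 = 58
Base - E - H - G - F: 17+10+7+15 = 49
Base - E - F - H - G: 17+12+16+7 = 52
Base - E - F - G - H: 17+12+15+7 = 51
Base - E - G - H - F: 17+3+7+16 = 43
Base - E - G - F - H: 17+3+15+16 = 51
Base - F - H - E - G: 29+16+10+3 = 58
Base - F - H - G - E: 29+16+7+3 = 55
… (10 more)
The minimum is 43.
One shortest path: Base → H → G → E → F.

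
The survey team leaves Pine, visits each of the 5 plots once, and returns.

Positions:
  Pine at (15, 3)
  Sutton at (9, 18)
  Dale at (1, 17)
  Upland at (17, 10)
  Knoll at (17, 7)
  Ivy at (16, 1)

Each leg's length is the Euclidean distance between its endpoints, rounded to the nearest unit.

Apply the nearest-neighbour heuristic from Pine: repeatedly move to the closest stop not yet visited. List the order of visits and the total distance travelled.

Nearest-neighbour total = 50; route Pine → Ivy → Knoll → Upland → Sutton → Dale → Pine.

From Pine: distances to unvisited — Ivy=2, Knoll=4, Upland=7, Sutton=16, Dale=20. Nearest is Ivy (2).
From Ivy: distances to unvisited — Knoll=6, Upland=9, Sutton=18, Dale=22. Nearest is Knoll (6).
From Knoll: distances to unvisited — Upland=3, Sutton=14, Dale=19. Nearest is Upland (3).
From Upland: distances to unvisited — Sutton=11, Dale=17. Nearest is Sutton (11).
From Sutton: distances to unvisited — Dale=8. Nearest is Dale (8).
Return Dale→Pine: 20.
Total = 2 + 6 + 3 + 11 + 8 + 20 = 50.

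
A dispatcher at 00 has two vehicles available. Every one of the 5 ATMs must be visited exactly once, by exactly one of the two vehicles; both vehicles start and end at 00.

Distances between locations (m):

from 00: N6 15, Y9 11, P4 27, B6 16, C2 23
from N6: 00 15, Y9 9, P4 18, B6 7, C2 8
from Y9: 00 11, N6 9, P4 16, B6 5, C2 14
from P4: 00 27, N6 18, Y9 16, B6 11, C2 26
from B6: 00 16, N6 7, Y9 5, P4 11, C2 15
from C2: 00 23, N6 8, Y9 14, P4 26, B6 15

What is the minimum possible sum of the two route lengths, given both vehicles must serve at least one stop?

Minimum combined distance: 98 m.

There are 2^4 − 1 = 15 ways to divide the 5 stops into two non-empty groups. For each, the best each vehicle can do is its own shortest tour through its group:
  {N6} + {Y9, P4, B6, C2}: 30 + 76 = 106
  {Y9} + {N6, P4, B6, C2}: 22 + 76 = 98
  {N6, Y9} + {P4, B6, C2}: 35 + 76 = 111
  {P4} + {N6, Y9, B6, C2}: 54 + 54 = 108
  {N6, P4} + {Y9, B6, C2}: 60 + 54 = 114
  {Y9, P4} + {N6, B6, C2}: 54 + 54 = 108
  … (15 splits in total)
Best: vehicle 1 00 → Y9 → 00 = 22; vehicle 2 00 → N6 → C2 → P4 → B6 → 00 = 76; combined 98.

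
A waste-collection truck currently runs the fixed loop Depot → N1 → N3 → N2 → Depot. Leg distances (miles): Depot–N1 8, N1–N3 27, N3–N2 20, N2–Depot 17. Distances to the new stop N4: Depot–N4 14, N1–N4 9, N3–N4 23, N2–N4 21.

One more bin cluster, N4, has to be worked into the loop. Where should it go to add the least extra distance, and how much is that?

Adding 5 miles by placing N4 on the N1–N3 leg.

Insertion cost between consecutive stops i–j is d(i,N4) + d(N4,j) − d(i,j):
  between Depot and N1: 14 + 9 − 8 = 15
  between N1 and N3: 9 + 23 − 27 = 5
  between N3 and N2: 23 + 21 − 20 = 24
  between N2 and Depot: 21 + 14 − 17 = 18
Cheapest insertion is between N1 and N3, adding 5.
New total = 72 + 5 = 77.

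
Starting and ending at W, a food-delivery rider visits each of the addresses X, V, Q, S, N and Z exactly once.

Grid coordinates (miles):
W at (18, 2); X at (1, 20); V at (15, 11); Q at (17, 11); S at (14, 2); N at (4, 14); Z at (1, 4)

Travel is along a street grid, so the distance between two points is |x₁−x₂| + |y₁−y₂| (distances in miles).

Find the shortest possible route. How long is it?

There are 360 distinct closed tours to check (reversals are equivalent).
W-X-V-Q-S-N-Z-W: 35+23+2+12+22+13+19 = 126
W-X-V-Q-S-Z-N-W: 35+23+2+12+15+13+26 = 126
W-X-V-Q-N-S-Z-W: 35+23+2+16+22+15+19 = 132
W-X-V-Q-N-Z-S-W: 35+23+2+16+13+15+4 = 108
W-X-V-Q-Z-S-N-W: 35+23+2+23+15+22+26 = 146
W-X-V-Q-Z-N-S-W: 35+23+2+23+13+22+4 = 122
W-X-V-S-Q-N-Z-W: 35+23+10+12+16+13+19 = 128
W-X-V-S-Q-Z-N-W: 35+23+10+12+23+13+26 = 142
… (352 more)
W-Q-V-N-X-Z-S-W: 10+2+14+9+16+15+4 = 70  ← best
The minimum is 70.
One optimal route: W → Q → V → N → X → Z → S → W (or its reverse).

Shortest round trip = 70 miles.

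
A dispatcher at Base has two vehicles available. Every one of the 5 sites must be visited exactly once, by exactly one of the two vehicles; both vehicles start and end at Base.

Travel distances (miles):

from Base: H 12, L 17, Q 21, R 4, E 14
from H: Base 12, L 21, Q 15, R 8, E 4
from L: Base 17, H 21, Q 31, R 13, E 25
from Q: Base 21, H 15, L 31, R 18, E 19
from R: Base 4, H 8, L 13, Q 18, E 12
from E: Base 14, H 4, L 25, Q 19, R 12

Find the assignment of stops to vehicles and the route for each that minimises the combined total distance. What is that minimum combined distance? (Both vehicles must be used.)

Minimum combined distance: 88 miles.

Check every non-empty split of the stops between the two vehicles; for each half take its own optimal tour:
  {H} + {L, Q, R, E}: 24 + 81 = 105
  {L} + {H, Q, R, E}: 34 + 55 = 89
  {H, L} + {Q, R, E}: 50 + 55 = 105
  {Q} + {H, L, R, E}: 42 + 56 = 98
  {H, Q} + {L, R, E}: 48 + 56 = 104
  {L, Q} + {H, R, E}: 69 + 30 = 99
  … (15 splits in total)
  {L, R} + {H, Q, E}: 34 + 54 = 88  ← best
Best: vehicle 1 Base → L → R → Base = 34; vehicle 2 Base → Q → H → E → Base = 54; combined 88.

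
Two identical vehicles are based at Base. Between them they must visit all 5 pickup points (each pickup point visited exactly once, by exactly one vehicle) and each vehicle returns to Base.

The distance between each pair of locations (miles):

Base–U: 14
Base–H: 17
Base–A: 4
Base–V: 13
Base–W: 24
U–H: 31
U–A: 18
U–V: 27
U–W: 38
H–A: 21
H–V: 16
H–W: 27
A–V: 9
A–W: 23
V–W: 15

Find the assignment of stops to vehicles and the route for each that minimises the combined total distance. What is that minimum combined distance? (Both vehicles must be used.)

Check every non-empty split of the stops between the two vehicles; for each half take its own optimal tour:
  {U} + {H, A, V, W}: 28 + 72 = 100
  {H} + {U, A, V, W}: 34 + 80 = 114
  {U, H} + {A, V, W}: 62 + 52 = 114
  {A} + {U, H, V, W}: 8 + 100 = 108
  {U, A} + {H, V, W}: 36 + 72 = 108
  {H, A} + {U, V, W}: 42 + 80 = 122
  … (15 splits in total)
Best: vehicle 1 Base → U → Base = 28; vehicle 2 Base → H → W → V → A → Base = 72; combined 100.

Minimum combined distance: 100 miles.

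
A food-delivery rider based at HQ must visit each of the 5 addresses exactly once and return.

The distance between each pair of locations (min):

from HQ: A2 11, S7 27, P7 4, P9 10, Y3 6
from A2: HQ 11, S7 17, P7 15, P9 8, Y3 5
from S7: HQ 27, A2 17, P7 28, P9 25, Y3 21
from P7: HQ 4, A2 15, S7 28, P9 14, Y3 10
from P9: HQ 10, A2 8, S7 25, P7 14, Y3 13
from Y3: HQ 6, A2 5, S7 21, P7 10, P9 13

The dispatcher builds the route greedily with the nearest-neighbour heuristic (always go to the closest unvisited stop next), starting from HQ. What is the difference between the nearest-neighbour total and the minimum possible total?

Excess over optimum: 9 min.

HQ: P7=4, Y3=6, P9=10, A2=11, S7=27 ⇒ P7
P7: Y3=10, P9=14, A2=15, S7=28 ⇒ Y3
Y3: A2=5, P9=13, S7=21 ⇒ A2
A2: P9=8, S7=17 ⇒ P9
P9: S7=25 ⇒ S7
NN route HQ → P7 → Y3 → A2 → P9 → S7 → HQ costs 79.
Optimal: HQ → P7 → P9 → A2 → S7 → Y3 → HQ costs 70 (by enumerating all 60 distinct tours).
Excess = 79 − 70 = 9.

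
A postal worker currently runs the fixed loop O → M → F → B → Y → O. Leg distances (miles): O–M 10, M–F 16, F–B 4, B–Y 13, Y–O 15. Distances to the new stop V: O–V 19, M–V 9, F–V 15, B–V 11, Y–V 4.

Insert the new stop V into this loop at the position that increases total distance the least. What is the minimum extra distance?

Insertion cost between consecutive stops i–j is d(i,V) + d(V,j) − d(i,j):
  between O and M: 19 + 9 − 10 = 18
  between M and F: 9 + 15 − 16 = 8
  between F and B: 15 + 11 − 4 = 22
  between B and Y: 11 + 4 − 13 = 2
  between Y and O: 4 + 19 − 15 = 8
Cheapest insertion is between B and Y, adding 2.
New total = 58 + 2 = 60.

Adding 2 miles by placing V on the B–Y leg.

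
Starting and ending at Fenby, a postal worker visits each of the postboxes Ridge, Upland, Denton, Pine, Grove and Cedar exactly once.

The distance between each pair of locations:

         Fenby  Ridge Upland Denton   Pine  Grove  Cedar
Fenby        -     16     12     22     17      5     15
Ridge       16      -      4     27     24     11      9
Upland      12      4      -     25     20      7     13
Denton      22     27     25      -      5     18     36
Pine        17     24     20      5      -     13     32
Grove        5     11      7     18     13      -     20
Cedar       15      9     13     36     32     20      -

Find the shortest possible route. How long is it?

Fenby - Ridge - Upland - Denton - Pine - Grove - Cedar - Fenby: 16+4+25+5+13+20+15 = 98
Fenby - Ridge - Upland - Denton - Pine - Cedar - Grove - Fenby: 16+4+25+5+32+20+5 = 107
Fenby - Ridge - Upland - Denton - Grove - Pine - Cedar - Fenby: 16+4+25+18+13+32+15 = 123
Fenby - Ridge - Upland - Denton - Grove - Cedar - Pine - Fenby: 16+4+25+18+20+32+17 = 132
Fenby - Ridge - Upland - Denton - Cedar - Pine - Grove - Fenby: 16+4+25+36+32+13+5 = 131
Fenby - Ridge - Upland - Denton - Cedar - Grove - Pine - Fenby: 16+4+25+36+20+13+17 = 131
Fenby - Ridge - Upland - Pine - Denton - Grove - Cedar - Fenby: 16+4+20+5+18+20+15 = 98
Fenby - Ridge - Upland - Pine - Denton - Cedar - Grove - Fenby: 16+4+20+5+36+20+5 = 106
… (352 more)
Fenby - Denton - Pine - Grove - Upland - Ridge - Cedar - Fenby: 22+5+13+7+4+9+15 = 75  ← best
The minimum is 75.
One optimal route: Fenby → Denton → Pine → Grove → Upland → Ridge → Cedar → Fenby (or its reverse).

75 — the shortest possible round trip.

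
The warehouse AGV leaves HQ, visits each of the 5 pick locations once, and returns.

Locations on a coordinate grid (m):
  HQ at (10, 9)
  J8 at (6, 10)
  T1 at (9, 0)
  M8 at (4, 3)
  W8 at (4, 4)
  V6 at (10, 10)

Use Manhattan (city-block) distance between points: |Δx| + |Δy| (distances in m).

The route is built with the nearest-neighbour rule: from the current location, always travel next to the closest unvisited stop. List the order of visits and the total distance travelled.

HQ → [V6:1 / J8:5 / T1:10 / W8:11 / M8:12] → V6 (1)
V6 → [J8:4 / T1:11 / W8:12 / M8:13] → J8 (4)
J8 → [W8:8 / M8:9 / T1:13] → W8 (8)
W8 → [M8:1 / T1:9] → M8 (1)
M8 → [T1:8] → T1 (8)
Return T1→HQ: 10.
Total = 1 + 4 + 8 + 1 + 8 + 10 = 32.

Total distance 32 m via the nearest-neighbour route HQ → V6 → J8 → W8 → M8 → T1 → HQ.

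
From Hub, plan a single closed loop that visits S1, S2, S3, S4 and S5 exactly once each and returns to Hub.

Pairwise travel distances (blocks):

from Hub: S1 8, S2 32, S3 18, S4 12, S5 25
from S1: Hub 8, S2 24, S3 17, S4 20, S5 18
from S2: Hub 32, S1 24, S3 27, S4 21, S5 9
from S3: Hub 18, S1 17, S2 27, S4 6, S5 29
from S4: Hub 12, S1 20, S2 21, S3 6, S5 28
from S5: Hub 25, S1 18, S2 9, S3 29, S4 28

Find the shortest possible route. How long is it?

Minimum total distance: 80 blocks.

With 5 stops there are 5!/2 = 60 distinct round trips (a route and its reverse cost the same).
Hub → S1 → S2 → S3 → S4 → S5 → Hub: 8+24+27+6+28+25 = 118
Hub → S1 → S2 → S3 → S5 → S4 → Hub: 8+24+27+29+28+12 = 128
Hub → S1 → S2 → S4 → S3 → S5 → Hub: 8+24+21+6+29+25 = 113
Hub → S1 → S2 → S4 → S5 → S3 → Hub: 8+24+21+28+29+18 = 128
Hub → S1 → S2 → S5 → S3 → S4 → Hub: 8+24+9+29+6+12 = 88
Hub → S1 → S2 → S5 → S4 → S3 → Hub: 8+24+9+28+6+18 = 93
Hub → S1 → S3 → S2 → S4 → S5 → Hub: 8+17+27+21+28+25 = 126
Hub → S1 → S3 → S2 → S5 → S4 → Hub: 8+17+27+9+28+12 = 101
Hub → S1 → S3 → S4 → S2 → S5 → Hub: 8+17+6+21+9+25 = 86
Hub → S1 → S3 → S4 → S5 → S2 → Hub: 8+17+6+28+9+32 = 100
Hub → S1 → S3 → S5 → S2 → S4 → Hub: 8+17+29+9+21+12 = 96
Hub → S1 → S3 → S5 → S4 → S2 → Hub: 8+17+29+28+21+32 = 135
Hub → S1 → S4 → S2 → S3 → S5 → Hub: 8+20+21+27+29+25 = 130
Hub → S1 → S4 → S2 → S5 → S3 → Hub: 8+20+21+9+29+18 = 105
… (46 more)
Hub → S1 → S5 → S2 → S3 → S4 → Hub: 8+18+9+27+6+12 = 80  ← best
The minimum is 80.
One optimal route: Hub → S1 → S5 → S2 → S3 → S4 → Hub (or its reverse).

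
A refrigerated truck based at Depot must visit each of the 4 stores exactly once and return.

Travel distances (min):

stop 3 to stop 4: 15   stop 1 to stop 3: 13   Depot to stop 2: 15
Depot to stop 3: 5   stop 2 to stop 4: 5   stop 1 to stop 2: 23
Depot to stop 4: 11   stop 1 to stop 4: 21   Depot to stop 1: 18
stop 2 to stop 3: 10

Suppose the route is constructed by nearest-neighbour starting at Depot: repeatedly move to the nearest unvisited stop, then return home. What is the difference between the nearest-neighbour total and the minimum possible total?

Depot: stop 3=5, stop 4=11, stop 2=15, stop 1=18 ⇒ stop 3
stop 3: stop 2=10, stop 1=13, stop 4=15 ⇒ stop 2
stop 2: stop 4=5, stop 1=23 ⇒ stop 4
stop 4: stop 1=21 ⇒ stop 1
NN route Depot → stop 3 → stop 2 → stop 4 → stop 1 → Depot costs 59.
Optimal: Depot → stop 1 → stop 3 → stop 2 → stop 4 → Depot costs 57 (by enumerating all 12 distinct tours).
Excess = 59 − 57 = 2.

The nearest-neighbour route is 2 min longer than optimal.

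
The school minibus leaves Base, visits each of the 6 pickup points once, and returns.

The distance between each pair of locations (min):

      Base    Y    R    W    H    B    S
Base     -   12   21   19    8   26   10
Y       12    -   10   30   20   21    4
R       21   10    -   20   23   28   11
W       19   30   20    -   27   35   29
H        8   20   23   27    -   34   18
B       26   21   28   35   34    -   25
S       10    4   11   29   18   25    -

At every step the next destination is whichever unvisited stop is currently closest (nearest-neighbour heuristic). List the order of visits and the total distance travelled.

Total distance 121 min via the nearest-neighbour route Base → H → S → Y → R → W → B → Base.

Base → [H:8 / S:10 / Y:12 / W:19 / R:21 / B:26] → H (8)
H → [S:18 / Y:20 / R:23 / W:27 / B:34] → S (18)
S → [Y:4 / R:11 / B:25 / W:29] → Y (4)
Y → [R:10 / B:21 / W:30] → R (10)
R → [W:20 / B:28] → W (20)
W → [B:35] → B (35)
Return B→Base: 26.
Total = 8 + 18 + 4 + 10 + 20 + 35 + 26 = 121.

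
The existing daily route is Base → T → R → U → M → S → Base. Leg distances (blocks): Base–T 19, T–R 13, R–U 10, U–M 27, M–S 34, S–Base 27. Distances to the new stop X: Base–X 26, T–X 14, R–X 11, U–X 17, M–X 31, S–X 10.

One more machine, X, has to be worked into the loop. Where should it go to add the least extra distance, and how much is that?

Insertion cost between consecutive stops i–j is d(i,X) + d(X,j) − d(i,j):
  between Base and T: 26 + 14 − 19 = 21
  between T and R: 14 + 11 − 13 = 12
  between R and U: 11 + 17 − 10 = 18
  between U and M: 17 + 31 − 27 = 21
  between M and S: 31 + 10 − 34 = 7
  between S and Base: 10 + 26 − 27 = 9
Cheapest insertion is between M and S, adding 7.
New total = 130 + 7 = 137.

+7 blocks — insert X between M and S.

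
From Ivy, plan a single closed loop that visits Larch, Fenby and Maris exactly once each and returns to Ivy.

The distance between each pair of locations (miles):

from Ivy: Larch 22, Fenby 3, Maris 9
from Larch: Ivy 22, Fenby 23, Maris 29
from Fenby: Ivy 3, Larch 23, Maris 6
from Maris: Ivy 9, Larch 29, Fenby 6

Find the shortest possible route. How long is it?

60 miles — the shortest possible round trip.

With 3 stops there are 3!/2 = 3 distinct round trips (a route and its reverse cost the same).
Ivy → Larch → Fenby → Maris → Ivy: 22+23+6+9 = 60
Ivy → Larch → Maris → Fenby → Ivy: 22+29+6+3 = 60
Ivy → Fenby → Larch → Maris → Ivy: 3+23+29+9 = 64
The minimum is 60.
One optimal route: Ivy → Larch → Fenby → Maris → Ivy (or its reverse).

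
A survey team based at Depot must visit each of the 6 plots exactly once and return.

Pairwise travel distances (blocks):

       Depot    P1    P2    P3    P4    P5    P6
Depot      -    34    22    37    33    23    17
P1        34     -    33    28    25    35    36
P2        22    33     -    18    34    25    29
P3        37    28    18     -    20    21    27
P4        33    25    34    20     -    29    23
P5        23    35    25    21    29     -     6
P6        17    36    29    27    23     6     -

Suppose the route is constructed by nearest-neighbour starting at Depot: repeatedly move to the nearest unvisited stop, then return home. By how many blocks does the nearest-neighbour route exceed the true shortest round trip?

From Depot: P6=17, P2=22, P5=23, P4=33, P1=34, P3=37 → choose P6 (17).
From P6: P5=6, P4=23, P3=27, P2=29, P1=36 → choose P5 (6).
From P5: P3=21, P2=25, P4=29, P1=35 → choose P3 (21).
From P3: P2=18, P4=20, P1=28 → choose P2 (18).
From P2: P1=33, P4=34 → choose P1 (33).
From P1: P4=25 → choose P4 (25).
NN route Depot → P6 → P5 → P3 → P2 → P1 → P4 → Depot costs 153.
Optimal: Depot → P2 → P3 → P4 → P1 → P5 → P6 → Depot costs 143 (by enumerating all 360 distinct tours).
Excess = 153 − 143 = 10.

Excess over optimum: 10 blocks.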